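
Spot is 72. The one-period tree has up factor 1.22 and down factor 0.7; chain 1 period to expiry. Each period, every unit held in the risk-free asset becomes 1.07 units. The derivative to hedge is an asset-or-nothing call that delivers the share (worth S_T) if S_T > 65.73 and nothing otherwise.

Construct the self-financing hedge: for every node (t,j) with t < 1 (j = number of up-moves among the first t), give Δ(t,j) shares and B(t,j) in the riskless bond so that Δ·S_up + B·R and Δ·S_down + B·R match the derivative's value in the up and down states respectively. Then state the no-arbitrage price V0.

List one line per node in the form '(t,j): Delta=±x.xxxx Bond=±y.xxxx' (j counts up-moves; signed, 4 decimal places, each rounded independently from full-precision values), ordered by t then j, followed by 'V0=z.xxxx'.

Under the risk-neutral measure, an up-move has probability p* = (R−d)/(u−d) = 0.7115 and values discount at R = 1.07.
Terminal payoffs: V(1,0)=0.0000, V(1,1)=87.8400
  t=0,j=0: stock 72.0000 → up 87.8400 (V=87.8400), down 50.4000 (V=0.0000). Price 58.4127; hedge Δ=2.3462, bond B=-110.5104.
Root portfolio cost Δ·72+B reproduces V0=58.4127.

(0,0): Delta=2.3462 Bond=-110.5104
V0=58.4127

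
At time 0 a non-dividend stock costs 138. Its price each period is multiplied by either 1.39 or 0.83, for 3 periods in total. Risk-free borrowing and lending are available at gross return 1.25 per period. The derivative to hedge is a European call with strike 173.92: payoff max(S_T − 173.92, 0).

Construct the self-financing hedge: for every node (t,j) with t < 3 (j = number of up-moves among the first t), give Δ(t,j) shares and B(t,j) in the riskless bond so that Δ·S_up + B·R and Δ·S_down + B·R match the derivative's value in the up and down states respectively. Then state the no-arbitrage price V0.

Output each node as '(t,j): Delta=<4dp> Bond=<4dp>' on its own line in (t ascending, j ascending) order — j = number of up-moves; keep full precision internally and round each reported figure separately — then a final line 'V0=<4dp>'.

Since d<R<u, set p* = (R−d)/(u−d) = 0.7500; price each node as the discounted p*-expectation of its children.
At expiry t=3: V(3,0)=0.0000, V(3,1)=0.0000, V(3,2)=47.3827, V(3,3)=196.6954
Node (2,0) S=95.0682: V=(p*·0.0000+(1−p*)·0.0000)/1.25=0.0000; Δ=(0.0000−0.0000)/(132.1448−78.9066)=0.0000; B=V−Δ·S=0.0000
Node (2,1) S=159.2106: V=(p*·47.3827+(1−p*)·0.0000)/1.25=28.4296; Δ=(47.3827−0.0000)/(221.3027−132.1448)=0.5314; B=V−Δ·S=-56.1824
Node (2,2) S=266.6298: V=(p*·196.6954+(1−p*)·47.3827)/1.25=127.4938; Δ=(196.6954−47.3827)/(370.6154−221.3027)=1.0000; B=V−Δ·S=-139.1360
Node (1,0) S=114.5400: V=(p*·28.4296+(1−p*)·0.0000)/1.25=17.0578; Δ=(28.4296−0.0000)/(159.2106−95.0682)=0.4432; B=V−Δ·S=-33.7094
Node (1,1) S=191.8200: V=(p*·127.4938+(1−p*)·28.4296)/1.25=82.1822; Δ=(127.4938−28.4296)/(266.6298−159.2106)=0.9222; B=V−Δ·S=-94.7181
Node (0,0) S=138.0000: V=(p*·82.1822+(1−p*)·17.0578)/1.25=52.7209; Δ=(82.1822−17.0578)/(191.8200−114.5400)=0.8427; B=V−Δ·S=-63.5727
Root portfolio cost Δ·138+B reproduces V0=52.7209.

(0,0): Delta=0.8427 Bond=-63.5727
(1,0): Delta=0.4432 Bond=-33.7094
(1,1): Delta=0.9222 Bond=-94.7181
(2,0): Delta=0.0000 Bond=0.0000
(2,1): Delta=0.5314 Bond=-56.1824
(2,2): Delta=1.0000 Bond=-139.1360
V0=52.7209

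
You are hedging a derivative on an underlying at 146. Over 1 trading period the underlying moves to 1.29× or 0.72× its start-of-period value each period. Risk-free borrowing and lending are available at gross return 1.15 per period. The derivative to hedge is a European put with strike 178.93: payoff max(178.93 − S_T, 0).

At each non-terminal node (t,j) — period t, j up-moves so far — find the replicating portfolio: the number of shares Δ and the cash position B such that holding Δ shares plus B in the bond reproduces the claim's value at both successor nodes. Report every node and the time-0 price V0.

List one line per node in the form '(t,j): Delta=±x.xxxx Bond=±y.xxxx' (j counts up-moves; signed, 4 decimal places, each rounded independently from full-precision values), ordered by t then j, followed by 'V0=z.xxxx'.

No-arbitrage ⇒ martingale measure with p* = (R−d)/(u−d) = 0.7544.
At expiry t=1: V(1,0)=73.8100, V(1,1)=0.0000
Node (0,0) S=146.0000: V=(p*·0.0000+(1−p*)·73.8100)/1.15=15.7641; Δ=(0.0000−73.8100)/(188.3400−105.1200)=-0.8869; B=V−Δ·S=145.2554
Self-financing check: at every node Δ·S+B equals the discounted successor values.

(0,0): Delta=-0.8869 Bond=145.2554
V0=15.7641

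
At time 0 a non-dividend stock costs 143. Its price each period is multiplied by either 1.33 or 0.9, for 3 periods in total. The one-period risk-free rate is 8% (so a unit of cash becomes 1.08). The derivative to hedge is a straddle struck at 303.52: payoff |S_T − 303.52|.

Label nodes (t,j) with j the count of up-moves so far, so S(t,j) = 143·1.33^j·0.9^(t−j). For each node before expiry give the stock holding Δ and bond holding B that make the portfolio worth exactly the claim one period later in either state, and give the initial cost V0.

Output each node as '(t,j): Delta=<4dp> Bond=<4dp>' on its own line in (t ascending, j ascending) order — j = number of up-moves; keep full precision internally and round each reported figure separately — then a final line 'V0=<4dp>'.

No-arbitrage ⇒ martingale measure with p* = (R−d)/(u−d) = 0.4186.
Terminal values V(3,·): V(3,0)=199.2730, V(3,1)=149.4661, V(3,2)=75.8626, V(3,3)=32.9071
Node (2,0) S=115.8300: V=(p*·149.4661+(1−p*)·199.2730)/1.08=165.2070; Δ=(149.4661−199.2730)/(154.0539−104.2470)=-1.0000; B=V−Δ·S=281.0370
Node (2,1) S=171.1710: V=(p*·75.8626+(1−p*)·149.4661)/1.08=109.8660; Δ=(75.8626−149.4661)/(227.6574−154.0539)=-1.0000; B=V−Δ·S=281.0370
Node (2,2) S=252.9527: V=(p*·32.9071+(1−p*)·75.8626)/1.08=53.5937; Δ=(32.9071−75.8626)/(336.4271−227.6574)=-0.3949; B=V−Δ·S=153.4902
Node (1,0) S=128.7000: V=(p*·109.8660+(1−p*)·165.2070)/1.08=131.5195; Δ=(109.8660−165.2070)/(171.1710−115.8300)=-1.0000; B=V−Δ·S=260.2195
Node (1,1) S=190.1900: V=(p*·53.5937+(1−p*)·109.8660)/1.08=79.9168; Δ=(53.5937−109.8660)/(252.9527−171.1710)=-0.6881; B=V−Δ·S=210.7827
Node (0,0) S=143.0000: V=(p*·79.9168+(1−p*)·131.5195)/1.08=101.7763; Δ=(79.9168−131.5195)/(190.1900−128.7000)=-0.8392; B=V−Δ·S=221.7824
Root portfolio cost Δ·143+B reproduces V0=101.7763.

(0,0): Delta=-0.8392 Bond=221.7824
(1,0): Delta=-1.0000 Bond=260.2195
(1,1): Delta=-0.6881 Bond=210.7827
(2,0): Delta=-1.0000 Bond=281.0370
(2,1): Delta=-1.0000 Bond=281.0370
(2,2): Delta=-0.3949 Bond=153.4902
V0=101.7763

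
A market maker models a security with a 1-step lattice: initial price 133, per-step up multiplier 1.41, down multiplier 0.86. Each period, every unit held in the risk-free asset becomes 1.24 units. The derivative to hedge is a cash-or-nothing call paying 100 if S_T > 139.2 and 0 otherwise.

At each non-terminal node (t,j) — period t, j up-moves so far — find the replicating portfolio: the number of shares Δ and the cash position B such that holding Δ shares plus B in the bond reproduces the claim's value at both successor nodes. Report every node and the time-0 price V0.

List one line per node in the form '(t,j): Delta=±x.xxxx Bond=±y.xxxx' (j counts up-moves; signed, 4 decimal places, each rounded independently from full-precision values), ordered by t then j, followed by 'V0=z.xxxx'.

Under the risk-neutral measure, an up-move has probability p* = (R−d)/(u−d) = 0.6909 and values discount at R = 1.24.
Terminal payoffs: V(1,0)=0.0000, V(1,1)=100.0000
(0,0): S=133.0000. Δ = (V_up−V_dn)/(S_up−S_dn) = (100.0000−0.0000)/(187.5300−114.3800) = 1.3671. V = [p*·100.0000 + (1−p*)·0.0000]/1.24 = 55.7185. B = V − Δ·S = -126.0997.
Check: Δ(0,0)·S0 + B(0,0) = 55.7185 = V0.

(0,0): Delta=1.3671 Bond=-126.0997
V0=55.7185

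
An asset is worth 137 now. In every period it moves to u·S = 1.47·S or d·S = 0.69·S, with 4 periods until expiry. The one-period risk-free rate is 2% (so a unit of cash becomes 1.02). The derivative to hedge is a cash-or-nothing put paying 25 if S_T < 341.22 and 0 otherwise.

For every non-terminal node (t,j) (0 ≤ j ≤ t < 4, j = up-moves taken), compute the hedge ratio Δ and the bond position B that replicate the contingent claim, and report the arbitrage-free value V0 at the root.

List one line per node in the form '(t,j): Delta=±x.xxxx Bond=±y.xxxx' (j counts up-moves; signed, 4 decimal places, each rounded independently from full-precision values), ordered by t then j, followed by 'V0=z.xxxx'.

(0,0): Delta=-0.0167 Bond=24.6434
(1,0): Delta=0.0000 Bond=23.5581
(1,1): Delta=-0.0274 Bond=27.2883
(2,0): Delta=0.0000 Bond=24.0292
(2,1): Delta=0.0000 Bond=24.0292
(2,2): Delta=-0.0449 Bond=33.0224
(3,0): Delta=0.0000 Bond=24.5098
(3,1): Delta=0.0000 Bond=24.5098
(3,2): Delta=0.0000 Bond=24.5098
(3,3): Delta=-0.0737 Bond=46.1916
V0=22.3562

Since d<R<u, set p* = (R−d)/(u−d) = 0.4231; price each node as the discounted p*-expectation of its children.
Payoff layer (t=4): V(4,0)=25.0000, V(4,1)=25.0000, V(4,2)=25.0000, V(4,3)=25.0000, V(4,4)=0.0000
(3,0): S=45.0057. Δ = (V_up−V_dn)/(S_up−S_dn) = (25.0000−25.0000)/(66.1584−31.0540) = 0.0000. V = [p*·25.0000 + (1−p*)·25.0000]/1.02 = 24.5098. B = V − Δ·S = 24.5098.
(3,1): S=95.8818. Δ = (V_up−V_dn)/(S_up−S_dn) = (25.0000−25.0000)/(140.9462−66.1584) = 0.0000. V = [p*·25.0000 + (1−p*)·25.0000]/1.02 = 24.5098. B = V − Δ·S = 24.5098.
(3,2): S=204.2699. Δ = (V_up−V_dn)/(S_up−S_dn) = (25.0000−25.0000)/(300.2767−140.9462) = 0.0000. V = [p*·25.0000 + (1−p*)·25.0000]/1.02 = 24.5098. B = V − Δ·S = 24.5098.
(3,3): S=435.1837. Δ = (V_up−V_dn)/(S_up−S_dn) = (0.0000−25.0000)/(639.7200−300.2767) = -0.0737. V = [p*·0.0000 + (1−p*)·25.0000]/1.02 = 14.1403. B = V − Δ·S = 46.1916.
(2,0): S=65.2257. Δ = (V_up−V_dn)/(S_up−S_dn) = (24.5098−24.5098)/(95.8818−45.0057) = 0.0000. V = [p*·24.5098 + (1−p*)·24.5098]/1.02 = 24.0292. B = V − Δ·S = 24.0292.
(2,1): S=138.9591. Δ = (V_up−V_dn)/(S_up−S_dn) = (24.5098−24.5098)/(204.2699−95.8818) = 0.0000. V = [p*·24.5098 + (1−p*)·24.5098]/1.02 = 24.0292. B = V − Δ·S = 24.0292.
(2,2): S=296.0433. Δ = (V_up−V_dn)/(S_up−S_dn) = (14.1403−24.5098)/(435.1837−204.2699) = -0.0449. V = [p*·14.1403 + (1−p*)·24.5098]/1.02 = 19.7281. B = V − Δ·S = 33.0224.
(1,0): S=94.5300. Δ = (V_up−V_dn)/(S_up−S_dn) = (24.0292−24.0292)/(138.9591−65.2257) = 0.0000. V = [p*·24.0292 + (1−p*)·24.0292]/1.02 = 23.5581. B = V − Δ·S = 23.5581.
(1,1): S=201.3900. Δ = (V_up−V_dn)/(S_up−S_dn) = (19.7281−24.0292)/(296.0433−138.9591) = -0.0274. V = [p*·19.7281 + (1−p*)·24.0292]/1.02 = 21.7740. B = V − Δ·S = 27.2883.
(0,0): S=137.0000. Δ = (V_up−V_dn)/(S_up−S_dn) = (21.7740−23.5581)/(201.3900−94.5300) = -0.0167. V = [p*·21.7740 + (1−p*)·23.5581]/1.02 = 22.3562. B = V − Δ·S = 24.6434.
Root portfolio cost Δ·137+B reproduces V0=22.3562.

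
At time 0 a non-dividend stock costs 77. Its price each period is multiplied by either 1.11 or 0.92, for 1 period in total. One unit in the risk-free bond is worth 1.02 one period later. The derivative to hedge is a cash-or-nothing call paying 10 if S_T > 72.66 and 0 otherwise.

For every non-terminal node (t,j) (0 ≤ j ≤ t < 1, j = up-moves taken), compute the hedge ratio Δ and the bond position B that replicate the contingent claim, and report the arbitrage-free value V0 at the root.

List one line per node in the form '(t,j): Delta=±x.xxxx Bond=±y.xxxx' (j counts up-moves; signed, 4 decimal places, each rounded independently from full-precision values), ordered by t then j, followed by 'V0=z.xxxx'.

Since d<R<u, set p* = (R−d)/(u−d) = 0.5263; price each node as the discounted p*-expectation of its children.
Payoff layer (t=1): V(1,0)=0.0000, V(1,1)=10.0000
Node (0,0) S=77.0000: V=(p*·10.0000+(1−p*)·0.0000)/1.02=5.1600; Δ=(10.0000−0.0000)/(85.4700−70.8400)=0.6835; B=V−Δ·S=-47.4716
Check: Δ(0,0)·S0 + B(0,0) = 5.1600 = V0.

(0,0): Delta=0.6835 Bond=-47.4716
V0=5.1600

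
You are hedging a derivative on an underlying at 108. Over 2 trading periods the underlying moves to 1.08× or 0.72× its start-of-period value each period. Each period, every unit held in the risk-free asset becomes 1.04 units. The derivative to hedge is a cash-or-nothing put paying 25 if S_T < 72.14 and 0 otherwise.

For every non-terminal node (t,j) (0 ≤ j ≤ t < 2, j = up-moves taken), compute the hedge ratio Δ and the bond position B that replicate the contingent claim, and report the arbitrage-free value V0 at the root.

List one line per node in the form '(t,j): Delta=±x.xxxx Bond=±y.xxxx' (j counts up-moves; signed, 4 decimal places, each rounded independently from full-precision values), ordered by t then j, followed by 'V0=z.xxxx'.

Risk-neutral probability p* = (R−d)/(u−d) = (1.04−0.72)/(1.08−0.72) = 0.8889.
At expiry t=2: V(2,0)=25.0000, V(2,1)=0.0000, V(2,2)=0.0000
(1,0): S=77.7600. Δ = (V_up−V_dn)/(S_up−S_dn) = (0.0000−25.0000)/(83.9808−55.9872) = -0.8931. V = [p*·0.0000 + (1−p*)·25.0000]/1.04 = 2.6709. B = V − Δ·S = 72.1154.
(1,1): S=116.6400. Δ = (V_up−V_dn)/(S_up−S_dn) = (0.0000−0.0000)/(125.9712−83.9808) = 0.0000. V = [p*·0.0000 + (1−p*)·0.0000]/1.04 = 0.0000. B = V − Δ·S = 0.0000.
(0,0): S=108.0000. Δ = (V_up−V_dn)/(S_up−S_dn) = (0.0000−2.6709)/(116.6400−77.7600) = -0.0687. V = [p*·0.0000 + (1−p*)·2.6709]/1.04 = 0.2854. B = V − Δ·S = 7.7046.
Root portfolio cost Δ·108+B reproduces V0=0.2854.

(0,0): Delta=-0.0687 Bond=7.7046
(1,0): Delta=-0.8931 Bond=72.1154
(1,1): Delta=0.0000 Bond=0.0000
V0=0.2854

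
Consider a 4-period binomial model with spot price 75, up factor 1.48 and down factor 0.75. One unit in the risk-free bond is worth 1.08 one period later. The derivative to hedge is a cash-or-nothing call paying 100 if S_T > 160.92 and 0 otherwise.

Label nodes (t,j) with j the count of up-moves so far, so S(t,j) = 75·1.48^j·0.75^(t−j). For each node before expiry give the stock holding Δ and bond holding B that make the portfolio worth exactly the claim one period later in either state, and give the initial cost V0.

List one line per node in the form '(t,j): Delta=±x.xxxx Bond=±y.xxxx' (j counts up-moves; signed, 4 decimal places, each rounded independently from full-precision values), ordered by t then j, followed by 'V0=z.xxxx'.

Risk-neutral probability p* = (R−d)/(u−d) = (1.08−0.75)/(1.48−0.75) = 0.4521.
Terminal values V(4,·): V(4,0)=0.0000, V(4,1)=0.0000, V(4,2)=0.0000, V(4,3)=100.0000, V(4,4)=100.0000
(3,0): S=31.6406. Δ = (V_up−V_dn)/(S_up−S_dn) = (0.0000−0.0000)/(46.8281−23.7305) = 0.0000. V = [p*·0.0000 + (1−p*)·0.0000]/1.08 = 0.0000. B = V − Δ·S = 0.0000.
(3,1): S=62.4375. Δ = (V_up−V_dn)/(S_up−S_dn) = (0.0000−0.0000)/(92.4075−46.8281) = 0.0000. V = [p*·0.0000 + (1−p*)·0.0000]/1.08 = 0.0000. B = V − Δ·S = 0.0000.
(3,2): S=123.2100. Δ = (V_up−V_dn)/(S_up−S_dn) = (100.0000−0.0000)/(182.3508−92.4075) = 1.1118. V = [p*·100.0000 + (1−p*)·0.0000]/1.08 = 41.8569. B = V − Δ·S = -95.1294.
(3,3): S=243.1344. Δ = (V_up−V_dn)/(S_up−S_dn) = (100.0000−100.0000)/(359.8389−182.3508) = 0.0000. V = [p*·100.0000 + (1−p*)·100.0000]/1.08 = 92.5926. B = V − Δ·S = 92.5926.
(2,0): S=42.1875. Δ = (V_up−V_dn)/(S_up−S_dn) = (0.0000−0.0000)/(62.4375−31.6406) = 0.0000. V = [p*·0.0000 + (1−p*)·0.0000]/1.08 = 0.0000. B = V − Δ·S = 0.0000.
(2,1): S=83.2500. Δ = (V_up−V_dn)/(S_up−S_dn) = (41.8569−0.0000)/(123.2100−62.4375) = 0.6887. V = [p*·41.8569 + (1−p*)·0.0000]/1.08 = 17.5200. B = V − Δ·S = -39.8182.
(2,2): S=164.2800. Δ = (V_up−V_dn)/(S_up−S_dn) = (92.5926−41.8569)/(243.1344−123.2100) = 0.4231. V = [p*·92.5926 + (1−p*)·41.8569]/1.08 = 59.9928. B = V − Δ·S = -9.5081.
(1,0): S=56.2500. Δ = (V_up−V_dn)/(S_up−S_dn) = (17.5200−0.0000)/(83.2500−42.1875) = 0.4267. V = [p*·17.5200 + (1−p*)·0.0000]/1.08 = 7.3333. B = V − Δ·S = -16.6667.
(1,1): S=111.0000. Δ = (V_up−V_dn)/(S_up−S_dn) = (59.9928−17.5200)/(164.2800−83.2500) = 0.5242. V = [p*·59.9928 + (1−p*)·17.5200]/1.08 = 34.0000. B = V − Δ·S = -24.1818.
(0,0): S=75.0000. Δ = (V_up−V_dn)/(S_up−S_dn) = (34.0000−7.3333)/(111.0000−56.2500) = 0.4871. V = [p*·34.0000 + (1−p*)·7.3333]/1.08 = 17.9520. B = V − Δ·S = -18.5777.
Self-financing check: at every node Δ·S+B equals the discounted successor values.

(0,0): Delta=0.4871 Bond=-18.5777
(1,0): Delta=0.4267 Bond=-16.6667
(1,1): Delta=0.5242 Bond=-24.1818
(2,0): Delta=0.0000 Bond=0.0000
(2,1): Delta=0.6887 Bond=-39.8182
(2,2): Delta=0.4231 Bond=-9.5081
(3,0): Delta=0.0000 Bond=0.0000
(3,1): Delta=0.0000 Bond=0.0000
(3,2): Delta=1.1118 Bond=-95.1294
(3,3): Delta=0.0000 Bond=92.5926
V0=17.9520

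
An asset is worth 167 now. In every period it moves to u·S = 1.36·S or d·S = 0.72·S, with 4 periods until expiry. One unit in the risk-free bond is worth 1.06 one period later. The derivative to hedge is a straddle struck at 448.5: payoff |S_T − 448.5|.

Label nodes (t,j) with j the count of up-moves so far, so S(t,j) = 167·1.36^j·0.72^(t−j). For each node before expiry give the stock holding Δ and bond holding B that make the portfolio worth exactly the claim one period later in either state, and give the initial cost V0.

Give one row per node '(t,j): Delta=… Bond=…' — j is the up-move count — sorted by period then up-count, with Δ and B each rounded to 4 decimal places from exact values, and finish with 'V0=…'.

(0,0): Delta=-0.7107 Bond=322.4376
(1,0): Delta=-1.0000 Bond=376.5692
(1,1): Delta=-0.5756 Bond=311.0909
(2,0): Delta=-1.0000 Bond=399.1634
(2,1): Delta=-1.0000 Bond=399.1634
(2,2): Delta=-0.3773 Bond=268.5148
(3,0): Delta=-1.0000 Bond=423.1132
(3,1): Delta=-1.0000 Bond=423.1132
(3,2): Delta=-1.0000 Bond=423.1132
(3,3): Delta=-0.0864 Bond=162.4308
V0=203.7506

No-arbitrage ⇒ martingale measure with p* = (R−d)/(u−d) = 0.5312.
Payoff layer (t=4): V(4,0)=403.6207, V(4,1)=363.7279, V(4,2)=288.3749, V(4,3)=146.0416, V(4,4)=122.8104
  t=3,j=0: stock 62.3324 → up 84.7721 (V=363.7279), down 44.8793 (V=403.6207). Price 360.7808; hedge Δ=-1.0000, bond B=423.1132.
  t=3,j=1: stock 117.7390 → up 160.1251 (V=288.3749), down 84.7721 (V=363.7279). Price 305.3742; hedge Δ=-1.0000, bond B=423.1132.
  t=3,j=2: stock 222.3959 → up 302.4584 (V=146.0416), down 160.1251 (V=288.3749). Price 200.7173; hedge Δ=-1.0000, bond B=423.1132.
  t=3,j=3: stock 420.0812 → up 571.3104 (V=122.8104), down 302.4584 (V=146.0416). Price 126.1321; hedge Δ=-0.0864, bond B=162.4308.
  t=2,j=0: stock 86.5728 → up 117.7390 (V=305.3742), down 62.3324 (V=360.7808). Price 312.5906; hedge Δ=-1.0000, bond B=399.1634.
  t=2,j=1: stock 163.5264 → up 222.3959 (V=200.7173), down 117.7390 (V=305.3742). Price 235.6370; hedge Δ=-1.0000, bond B=399.1634.
  t=2,j=2: stock 308.8832 → up 420.0812 (V=126.1321), down 222.3959 (V=200.7173). Price 151.9754; hedge Δ=-0.3773, bond B=268.5148.
  t=1,j=0: stock 120.2400 → up 163.5264 (V=235.6370), down 86.5728 (V=312.5906). Price 256.3292; hedge Δ=-1.0000, bond B=376.5692.
  t=1,j=1: stock 227.1200 → up 308.8832 (V=151.9754), down 163.5264 (V=235.6370). Price 180.3696; hedge Δ=-0.5756, bond B=311.0909.
  t=0,j=0: stock 167.0000 → up 227.1200 (V=180.3696), down 120.2400 (V=256.3292). Price 203.7506; hedge Δ=-0.7107, bond B=322.4376.
The time-0 hedge costs 203.7506, which is the no-arbitrage price.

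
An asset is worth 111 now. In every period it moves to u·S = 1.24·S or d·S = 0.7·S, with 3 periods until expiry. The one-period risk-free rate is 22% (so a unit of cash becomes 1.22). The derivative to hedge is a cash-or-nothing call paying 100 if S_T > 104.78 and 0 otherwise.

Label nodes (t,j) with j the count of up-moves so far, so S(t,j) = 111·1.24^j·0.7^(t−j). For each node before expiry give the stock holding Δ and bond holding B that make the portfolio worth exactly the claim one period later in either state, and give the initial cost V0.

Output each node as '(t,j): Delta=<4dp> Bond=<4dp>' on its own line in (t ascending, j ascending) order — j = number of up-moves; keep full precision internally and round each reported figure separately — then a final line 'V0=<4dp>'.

(0,0): Delta=0.0800 Bond=45.9748
(1,0): Delta=1.8812 Bond=-83.8676
(1,1): Delta=0.0408 Bond=61.4722
(2,0): Delta=0.0000 Bond=0.0000
(2,1): Delta=1.9220 Bond=-106.2538
(2,2): Delta=0.0000 Bond=81.9672
V0=54.8497

The replicating-portfolio and risk-neutral prices coincide; use p* = (1.22−0.7)/(1.24−0.7) = 0.9630 for the latter.
Payoff layer (t=3): V(3,0)=0.0000, V(3,1)=0.0000, V(3,2)=100.0000, V(3,3)=100.0000
Node (2,0) S=54.3900: V=(p*·0.0000+(1−p*)·0.0000)/1.22=0.0000; Δ=(0.0000−0.0000)/(67.4436−38.0730)=0.0000; B=V−Δ·S=0.0000
Node (2,1) S=96.3480: V=(p*·100.0000+(1−p*)·0.0000)/1.22=78.9314; Δ=(100.0000−0.0000)/(119.4715−67.4436)=1.9220; B=V−Δ·S=-106.2538
Node (2,2) S=170.6736: V=(p*·100.0000+(1−p*)·100.0000)/1.22=81.9672; Δ=(100.0000−100.0000)/(211.6353−119.4715)=0.0000; B=V−Δ·S=81.9672
Node (1,0) S=77.7000: V=(p*·78.9314+(1−p*)·0.0000)/1.22=62.3016; Δ=(78.9314−0.0000)/(96.3480−54.3900)=1.8812; B=V−Δ·S=-83.8676
Node (1,1) S=137.6400: V=(p*·81.9672+(1−p*)·78.9314)/1.22=67.0941; Δ=(81.9672−78.9314)/(170.6736−96.3480)=0.0408; B=V−Δ·S=61.4722
Node (0,0) S=111.0000: V=(p*·67.0941+(1−p*)·62.3016)/1.22=54.8497; Δ=(67.0941−62.3016)/(137.6400−77.7000)=0.0800; B=V−Δ·S=45.9748
Each (Δ,B) replicates both successor values, so the strategy is self-financing and V0 is arbitrage-free.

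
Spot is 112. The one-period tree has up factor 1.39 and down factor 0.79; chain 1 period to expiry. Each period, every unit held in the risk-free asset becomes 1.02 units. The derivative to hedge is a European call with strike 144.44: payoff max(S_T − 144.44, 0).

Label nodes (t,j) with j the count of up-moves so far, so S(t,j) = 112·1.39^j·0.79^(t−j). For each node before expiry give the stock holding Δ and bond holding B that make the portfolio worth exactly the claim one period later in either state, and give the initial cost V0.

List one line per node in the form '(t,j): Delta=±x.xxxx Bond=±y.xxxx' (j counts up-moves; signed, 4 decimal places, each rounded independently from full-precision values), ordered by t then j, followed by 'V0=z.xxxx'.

(0,0): Delta=0.1673 Bond=-14.5092
V0=4.2242

Since d<R<u, set p* = (R−d)/(u−d) = 0.3833; price each node as the discounted p*-expectation of its children.
At expiry t=1: V(1,0)=0.0000, V(1,1)=11.2400
Node (0,0) S=112.0000: V=(p*·11.2400+(1−p*)·0.0000)/1.02=4.2242; Δ=(11.2400−0.0000)/(155.6800−88.4800)=0.1673; B=V−Δ·S=-14.5092
Root portfolio cost Δ·112+B reproduces V0=4.2242.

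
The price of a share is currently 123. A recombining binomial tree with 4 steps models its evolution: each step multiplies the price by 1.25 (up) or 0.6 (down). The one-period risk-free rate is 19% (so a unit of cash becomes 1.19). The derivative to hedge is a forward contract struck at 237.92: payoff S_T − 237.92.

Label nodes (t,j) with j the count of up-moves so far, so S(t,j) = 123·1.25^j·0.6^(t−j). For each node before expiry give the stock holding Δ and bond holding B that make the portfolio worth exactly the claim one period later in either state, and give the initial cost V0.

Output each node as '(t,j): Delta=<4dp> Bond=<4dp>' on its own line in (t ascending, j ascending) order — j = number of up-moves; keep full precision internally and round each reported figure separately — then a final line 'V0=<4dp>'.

(0,0): Delta=1.0000 Bond=-118.6433
(1,0): Delta=1.0000 Bond=-141.1855
(1,1): Delta=1.0000 Bond=-141.1855
(2,0): Delta=1.0000 Bond=-168.0107
(2,1): Delta=1.0000 Bond=-168.0107
(2,2): Delta=1.0000 Bond=-168.0107
(3,0): Delta=1.0000 Bond=-199.9328
(3,1): Delta=1.0000 Bond=-199.9328
(3,2): Delta=1.0000 Bond=-199.9328
(3,3): Delta=1.0000 Bond=-199.9328
V0=4.3567

No-arbitrage ⇒ martingale measure with p* = (R−d)/(u−d) = 0.9077.
Terminal payoffs: V(4,0)=-221.9792, V(4,1)=-204.7100, V(4,2)=-168.7325, V(4,3)=-93.7794, V(4,4)=62.3730
Node (3,0) S=26.5680: V=(p*·-204.7100+(1−p*)·-221.9792)/1.19=-173.3648; Δ=(-204.7100−-221.9792)/(33.2100−15.9408)=1.0000; B=V−Δ·S=-199.9328
Node (3,1) S=55.3500: V=(p*·-168.7325+(1−p*)·-204.7100)/1.19=-144.5828; Δ=(-168.7325−-204.7100)/(69.1875−33.2100)=1.0000; B=V−Δ·S=-199.9328
Node (3,2) S=115.3125: V=(p*·-93.7794+(1−p*)·-168.7325)/1.19=-84.6203; Δ=(-93.7794−-168.7325)/(144.1406−69.1875)=1.0000; B=V−Δ·S=-199.9328
Node (3,3) S=240.2344: V=(p*·62.3730+(1−p*)·-93.7794)/1.19=40.3016; Δ=(62.3730−-93.7794)/(300.2930−144.1406)=1.0000; B=V−Δ·S=-199.9328
Node (2,0) S=44.2800: V=(p*·-144.5828+(1−p*)·-173.3648)/1.19=-123.7307; Δ=(-144.5828−-173.3648)/(55.3500−26.5680)=1.0000; B=V−Δ·S=-168.0107
Node (2,1) S=92.2500: V=(p*·-84.6203+(1−p*)·-144.5828)/1.19=-75.7607; Δ=(-84.6203−-144.5828)/(115.3125−55.3500)=1.0000; B=V−Δ·S=-168.0107
Node (2,2) S=192.1875: V=(p*·40.3016+(1−p*)·-84.6203)/1.19=24.1768; Δ=(40.3016−-84.6203)/(240.2344−115.3125)=1.0000; B=V−Δ·S=-168.0107
Node (1,0) S=73.8000: V=(p*·-75.7607+(1−p*)·-123.7307)/1.19=-67.3855; Δ=(-75.7607−-123.7307)/(92.2500−44.2800)=1.0000; B=V−Δ·S=-141.1855
Node (1,1) S=153.7500: V=(p*·24.1768+(1−p*)·-75.7607)/1.19=12.5645; Δ=(24.1768−-75.7607)/(192.1875−92.2500)=1.0000; B=V−Δ·S=-141.1855
Node (0,0) S=123.0000: V=(p*·12.5645+(1−p*)·-67.3855)/1.19=4.3567; Δ=(12.5645−-67.3855)/(153.7500−73.8000)=1.0000; B=V−Δ·S=-118.6433
Root portfolio cost Δ·123+B reproduces V0=4.3567.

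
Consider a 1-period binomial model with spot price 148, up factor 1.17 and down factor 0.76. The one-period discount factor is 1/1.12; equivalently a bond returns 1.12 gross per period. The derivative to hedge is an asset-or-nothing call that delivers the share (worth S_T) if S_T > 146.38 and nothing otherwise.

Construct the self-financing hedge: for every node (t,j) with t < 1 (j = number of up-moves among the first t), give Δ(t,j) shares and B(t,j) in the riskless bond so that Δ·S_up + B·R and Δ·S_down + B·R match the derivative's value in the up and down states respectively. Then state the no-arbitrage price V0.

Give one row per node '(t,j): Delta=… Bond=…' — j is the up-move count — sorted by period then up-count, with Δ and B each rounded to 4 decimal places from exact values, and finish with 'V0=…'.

The replicating-portfolio and risk-neutral prices coincide; use p* = (1.12−0.76)/(1.17−0.76) = 0.8780 for the latter.
At expiry t=1: V(1,0)=0.0000, V(1,1)=173.1600
(0,0): S=148.0000. Δ = (V_up−V_dn)/(S_up−S_dn) = (173.1600−0.0000)/(173.1600−112.4800) = 2.8537. V = [p*·173.1600 + (1−p*)·0.0000]/1.12 = 135.7526. B = V − Δ·S = -286.5889.
Root portfolio cost Δ·148+B reproduces V0=135.7526.

(0,0): Delta=2.8537 Bond=-286.5889
V0=135.7526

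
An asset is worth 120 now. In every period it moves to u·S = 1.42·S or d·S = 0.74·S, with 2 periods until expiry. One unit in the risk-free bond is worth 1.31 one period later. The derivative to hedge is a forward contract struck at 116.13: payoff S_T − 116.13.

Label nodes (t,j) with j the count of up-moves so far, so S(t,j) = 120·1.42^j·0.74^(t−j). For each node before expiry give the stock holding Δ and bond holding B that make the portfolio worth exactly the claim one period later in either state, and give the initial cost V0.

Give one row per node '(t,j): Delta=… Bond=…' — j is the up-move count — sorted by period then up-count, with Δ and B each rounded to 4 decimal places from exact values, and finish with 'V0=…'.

Risk-neutral probability p* = (R−d)/(u−d) = (1.31−0.74)/(1.42−0.74) = 0.8382.
Terminal payoffs: V(2,0)=-50.4180, V(2,1)=9.9660, V(2,2)=125.8380
  t=1,j=0: stock 88.8000 → up 126.0960 (V=9.9660), down 65.7120 (V=-50.4180). Price 0.1511; hedge Δ=1.0000, bond B=-88.6489.
  t=1,j=1: stock 170.4000 → up 241.9680 (V=125.8380), down 126.0960 (V=9.9660). Price 81.7511; hedge Δ=1.0000, bond B=-88.6489.
  t=0,j=0: stock 120.0000 → up 170.4000 (V=81.7511), down 88.8000 (V=0.1511). Price 52.3291; hedge Δ=1.0000, bond B=-67.6709.
Root portfolio cost Δ·120+B reproduces V0=52.3291.

(0,0): Delta=1.0000 Bond=-67.6709
(1,0): Delta=1.0000 Bond=-88.6489
(1,1): Delta=1.0000 Bond=-88.6489
V0=52.3291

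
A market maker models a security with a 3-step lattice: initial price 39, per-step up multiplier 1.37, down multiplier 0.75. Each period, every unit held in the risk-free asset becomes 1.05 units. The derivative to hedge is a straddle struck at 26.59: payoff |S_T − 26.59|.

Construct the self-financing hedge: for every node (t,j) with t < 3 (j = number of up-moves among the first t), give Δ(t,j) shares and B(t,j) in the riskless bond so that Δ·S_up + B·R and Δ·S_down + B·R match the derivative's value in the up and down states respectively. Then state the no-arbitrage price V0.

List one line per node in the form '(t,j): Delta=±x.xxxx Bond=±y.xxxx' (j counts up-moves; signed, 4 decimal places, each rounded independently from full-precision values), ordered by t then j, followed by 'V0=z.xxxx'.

(0,0): Delta=0.7974 Bond=-12.6606
(1,0): Delta=0.4505 Bond=-3.1458
(1,1): Delta=1.0000 Bond=-24.1179
(2,0): Delta=-0.4906 Bond=17.3414
(2,1): Delta=1.0000 Bond=-25.3238
(2,2): Delta=1.0000 Bond=-25.3238
V0=18.4385

Under the risk-neutral measure, an up-move has probability p* = (R−d)/(u−d) = 0.4839 and values discount at R = 1.05.
Payoff layer (t=3): V(3,0)=10.1369, V(3,1)=3.4644, V(3,2)=28.3093, V(3,3)=73.6928
  t=2,j=0: stock 21.9375 → up 30.0544 (V=3.4644), down 16.4531 (V=10.1369). Price 6.5793; hedge Δ=-0.4906, bond B=17.3414.
  t=2,j=1: stock 40.0725 → up 54.8993 (V=28.3093), down 30.0544 (V=3.4644). Price 14.7487; hedge Δ=1.0000, bond B=-25.3238.
  t=2,j=2: stock 73.1991 → up 100.2828 (V=73.6928), down 54.8993 (V=28.3093). Price 47.8753; hedge Δ=1.0000, bond B=-25.3238.
  t=1,j=0: stock 29.2500 → up 40.0725 (V=14.7487), down 21.9375 (V=6.5793). Price 10.0307; hedge Δ=0.4505, bond B=-3.1458.
  t=1,j=1: stock 53.4300 → up 73.1991 (V=47.8753), down 40.0725 (V=14.7487). Price 29.3121; hedge Δ=1.0000, bond B=-24.1179.
  t=0,j=0: stock 39.0000 → up 53.4300 (V=29.3121), down 29.2500 (V=10.0307). Price 18.4385; hedge Δ=0.7974, bond B=-12.6606.
Root portfolio cost Δ·39+B reproduces V0=18.4385.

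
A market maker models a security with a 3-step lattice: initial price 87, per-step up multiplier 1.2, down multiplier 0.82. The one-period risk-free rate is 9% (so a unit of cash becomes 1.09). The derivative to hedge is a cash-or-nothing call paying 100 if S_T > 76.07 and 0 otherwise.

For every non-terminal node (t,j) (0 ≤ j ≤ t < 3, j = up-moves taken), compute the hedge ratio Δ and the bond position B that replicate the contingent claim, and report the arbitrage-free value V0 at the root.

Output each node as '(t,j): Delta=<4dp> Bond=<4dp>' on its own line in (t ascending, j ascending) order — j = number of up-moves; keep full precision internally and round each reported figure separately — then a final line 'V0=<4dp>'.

(0,0): Delta=1.0473 Bond=-29.5606
(1,0): Delta=2.4046 Bond=-129.0498
(1,1): Delta=0.6694 Bond=7.2277
(2,0): Delta=0.0000 Bond=0.0000
(2,1): Delta=3.0740 Bond=-197.9720
(2,2): Delta=0.0000 Bond=91.7431
V0=61.5529

Under the risk-neutral measure, an up-move has probability p* = (R−d)/(u−d) = 0.7105 and values discount at R = 1.09.
Terminal values V(3,·): V(3,0)=0.0000, V(3,1)=0.0000, V(3,2)=100.0000, V(3,3)=100.0000
Node (2,0) S=58.4988: V=(p*·0.0000+(1−p*)·0.0000)/1.09=0.0000; Δ=(0.0000−0.0000)/(70.1986−47.9690)=0.0000; B=V−Δ·S=0.0000
Node (2,1) S=85.6080: V=(p*·100.0000+(1−p*)·0.0000)/1.09=65.1859; Δ=(100.0000−0.0000)/(102.7296−70.1986)=3.0740; B=V−Δ·S=-197.9720
Node (2,2) S=125.2800: V=(p*·100.0000+(1−p*)·100.0000)/1.09=91.7431; Δ=(100.0000−100.0000)/(150.3360−102.7296)=0.0000; B=V−Δ·S=91.7431
Node (1,0) S=71.3400: V=(p*·65.1859+(1−p*)·0.0000)/1.09=42.4920; Δ=(65.1859−0.0000)/(85.6080−58.4988)=2.4046; B=V−Δ·S=-129.0498
Node (1,1) S=104.4000: V=(p*·91.7431+(1−p*)·65.1859)/1.09=77.1151; Δ=(91.7431−65.1859)/(125.2800−85.6080)=0.6694; B=V−Δ·S=7.2277
Node (0,0) S=87.0000: V=(p*·77.1151+(1−p*)·42.4920)/1.09=61.5529; Δ=(77.1151−42.4920)/(104.4000−71.3400)=1.0473; B=V−Δ·S=-29.5606
The time-0 hedge costs 61.5529, which is the no-arbitrage price.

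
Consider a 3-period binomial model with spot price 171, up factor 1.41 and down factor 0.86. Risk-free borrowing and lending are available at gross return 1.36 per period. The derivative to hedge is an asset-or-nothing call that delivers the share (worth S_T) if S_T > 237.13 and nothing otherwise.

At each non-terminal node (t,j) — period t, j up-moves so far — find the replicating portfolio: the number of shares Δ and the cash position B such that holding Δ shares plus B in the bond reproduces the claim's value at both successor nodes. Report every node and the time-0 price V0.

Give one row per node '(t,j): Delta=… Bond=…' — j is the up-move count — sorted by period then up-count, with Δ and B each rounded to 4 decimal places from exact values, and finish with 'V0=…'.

(0,0): Delta=1.1661 Bond=-30.0398
(1,0): Delta=2.4163 Bond=-224.6974
(1,1): Delta=1.0899 Bond=-22.4697
(2,0): Delta=0.0000 Bond=0.0000
(2,1): Delta=2.5636 Bond=-336.1473
(2,2): Delta=1.0000 Bond=0.0000
V0=169.3697

The replicating-portfolio and risk-neutral prices coincide; use p* = (1.36−0.86)/(1.41−0.86) = 0.9091 for the latter.
At expiry t=3: V(3,0)=0.0000, V(3,1)=0.0000, V(3,2)=292.3700, V(3,3)=479.3508
Node (2,0) S=126.4716: V=(p*·0.0000+(1−p*)·0.0000)/1.36=0.0000; Δ=(0.0000−0.0000)/(178.3250−108.7656)=0.0000; B=V−Δ·S=0.0000
Node (2,1) S=207.3546: V=(p*·292.3700+(1−p*)·0.0000)/1.36=195.4345; Δ=(292.3700−0.0000)/(292.3700−178.3250)=2.5636; B=V−Δ·S=-336.1473
Node (2,2) S=339.9651: V=(p*·479.3508+(1−p*)·292.3700)/1.36=339.9651; Δ=(479.3508−292.3700)/(479.3508−292.3700)=1.0000; B=V−Δ·S=0.0000
Node (1,0) S=147.0600: V=(p*·195.4345+(1−p*)·0.0000)/1.36=130.6380; Δ=(195.4345−0.0000)/(207.3546−126.4716)=2.4163; B=V−Δ·S=-224.6974
Node (1,1) S=241.1100: V=(p*·339.9651+(1−p*)·195.4345)/1.36=240.3132; Δ=(339.9651−195.4345)/(339.9651−207.3546)=1.0899; B=V−Δ·S=-22.4697
Node (0,0) S=171.0000: V=(p*·240.3132+(1−p*)·130.6380)/1.36=169.3697; Δ=(240.3132−130.6380)/(241.1100−147.0600)=1.1661; B=V−Δ·S=-30.0398
The time-0 hedge costs 169.3697, which is the no-arbitrage price.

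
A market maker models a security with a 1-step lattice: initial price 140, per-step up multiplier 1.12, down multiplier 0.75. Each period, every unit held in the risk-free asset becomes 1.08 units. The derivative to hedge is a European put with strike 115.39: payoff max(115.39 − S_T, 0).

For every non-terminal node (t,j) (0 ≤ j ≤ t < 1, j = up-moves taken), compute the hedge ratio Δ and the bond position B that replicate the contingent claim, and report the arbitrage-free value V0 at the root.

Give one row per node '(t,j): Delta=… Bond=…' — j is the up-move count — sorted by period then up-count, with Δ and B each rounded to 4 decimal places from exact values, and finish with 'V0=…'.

The replicating-portfolio and risk-neutral prices coincide; use p* = (1.08−0.75)/(1.12−0.75) = 0.8919 for the latter.
At expiry t=1: V(1,0)=10.3900, V(1,1)=0.0000
(0,0): S=140.0000. Δ = (V_up−V_dn)/(S_up−S_dn) = (0.0000−10.3900)/(156.8000−105.0000) = -0.2006. V = [p*·0.0000 + (1−p*)·10.3900]/1.08 = 1.0400. B = V − Δ·S = 29.1211.
Each (Δ,B) replicates both successor values, so the strategy is self-financing and V0 is arbitrage-free.

(0,0): Delta=-0.2006 Bond=29.1211
V0=1.0400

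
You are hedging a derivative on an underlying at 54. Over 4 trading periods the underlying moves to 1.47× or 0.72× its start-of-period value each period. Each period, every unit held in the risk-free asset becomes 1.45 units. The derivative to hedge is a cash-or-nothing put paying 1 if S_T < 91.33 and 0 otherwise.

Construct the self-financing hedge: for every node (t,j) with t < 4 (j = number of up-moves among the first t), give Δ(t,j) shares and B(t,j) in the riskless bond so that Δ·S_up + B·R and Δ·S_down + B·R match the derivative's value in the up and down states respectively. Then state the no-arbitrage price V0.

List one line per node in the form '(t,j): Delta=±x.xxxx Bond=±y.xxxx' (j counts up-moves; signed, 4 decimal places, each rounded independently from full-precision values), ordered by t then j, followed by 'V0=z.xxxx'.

Risk-neutral probability p* = (R−d)/(u−d) = (1.45−0.72)/(1.47−0.72) = 0.9733.
At expiry t=4: V(4,0)=1.0000, V(4,1)=1.0000, V(4,2)=1.0000, V(4,3)=0.0000, V(4,4)=0.0000
(3,0): S=20.1554. Δ = (V_up−V_dn)/(S_up−S_dn) = (1.0000−1.0000)/(29.6284−14.5119) = 0.0000. V = [p*·1.0000 + (1−p*)·1.0000]/1.45 = 0.6897. B = V − Δ·S = 0.6897.
(3,1): S=41.1506. Δ = (V_up−V_dn)/(S_up−S_dn) = (1.0000−1.0000)/(60.4914−29.6284) = 0.0000. V = [p*·1.0000 + (1−p*)·1.0000]/1.45 = 0.6897. B = V − Δ·S = 0.6897.
(3,2): S=84.0158. Δ = (V_up−V_dn)/(S_up−S_dn) = (0.0000−1.0000)/(123.5032−60.4914) = -0.0159. V = [p*·0.0000 + (1−p*)·1.0000]/1.45 = 0.0184. B = V − Δ·S = 1.3517.
(3,3): S=171.5322. Δ = (V_up−V_dn)/(S_up−S_dn) = (0.0000−0.0000)/(252.1524−123.5032) = 0.0000. V = [p*·0.0000 + (1−p*)·0.0000]/1.45 = 0.0000. B = V − Δ·S = 0.0000.
(2,0): S=27.9936. Δ = (V_up−V_dn)/(S_up−S_dn) = (0.6897−0.6897)/(41.1506−20.1554) = 0.0000. V = [p*·0.6897 + (1−p*)·0.6897]/1.45 = 0.4756. B = V − Δ·S = 0.4756.
(2,1): S=57.1536. Δ = (V_up−V_dn)/(S_up−S_dn) = (0.0184−0.6897)/(84.0158−41.1506) = -0.0157. V = [p*·0.0184 + (1−p*)·0.6897]/1.45 = 0.0250. B = V − Δ·S = 0.9200.
(2,2): S=116.6886. Δ = (V_up−V_dn)/(S_up−S_dn) = (0.0000−0.0184)/(171.5322−84.0158) = -0.0002. V = [p*·0.0000 + (1−p*)·0.0184]/1.45 = 0.0003. B = V − Δ·S = 0.0249.
(1,0): S=38.8800. Δ = (V_up−V_dn)/(S_up−S_dn) = (0.0250−0.4756)/(57.1536−27.9936) = -0.0155. V = [p*·0.0250 + (1−p*)·0.4756]/1.45 = 0.0255. B = V − Δ·S = 0.6263.
(1,1): S=79.3800. Δ = (V_up−V_dn)/(S_up−S_dn) = (0.0003−0.0250)/(116.6886−57.1536) = -0.0004. V = [p*·0.0003 + (1−p*)·0.0250]/1.45 = 0.0007. B = V − Δ·S = 0.0336.
(0,0): S=54.0000. Δ = (V_up−V_dn)/(S_up−S_dn) = (0.0007−0.0255)/(79.3800−38.8800) = -0.0006. V = [p*·0.0007 + (1−p*)·0.0255]/1.45 = 0.0009. B = V − Δ·S = 0.0341.
The time-0 hedge costs 0.0009, which is the no-arbitrage price.

(0,0): Delta=-0.0006 Bond=0.0341
(1,0): Delta=-0.0155 Bond=0.6263
(1,1): Delta=-0.0004 Bond=0.0336
(2,0): Delta=0.0000 Bond=0.4756
(2,1): Delta=-0.0157 Bond=0.9200
(2,2): Delta=-0.0002 Bond=0.0249
(3,0): Delta=0.0000 Bond=0.6897
(3,1): Delta=0.0000 Bond=0.6897
(3,2): Delta=-0.0159 Bond=1.3517
(3,3): Delta=0.0000 Bond=0.0000
V0=0.0009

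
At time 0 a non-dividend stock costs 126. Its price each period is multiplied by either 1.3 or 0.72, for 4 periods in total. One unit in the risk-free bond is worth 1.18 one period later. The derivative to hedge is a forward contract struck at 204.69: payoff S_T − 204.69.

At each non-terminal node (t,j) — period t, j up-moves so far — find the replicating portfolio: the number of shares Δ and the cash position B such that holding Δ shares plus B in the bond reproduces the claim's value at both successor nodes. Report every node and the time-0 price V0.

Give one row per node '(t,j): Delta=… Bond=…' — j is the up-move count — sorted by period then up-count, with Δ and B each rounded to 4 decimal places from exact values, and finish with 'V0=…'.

(0,0): Delta=1.0000 Bond=-105.5768
(1,0): Delta=1.0000 Bond=-124.5807
(1,1): Delta=1.0000 Bond=-124.5807
(2,0): Delta=1.0000 Bond=-147.0052
(2,1): Delta=1.0000 Bond=-147.0052
(2,2): Delta=1.0000 Bond=-147.0052
(3,0): Delta=1.0000 Bond=-173.4661
(3,1): Delta=1.0000 Bond=-173.4661
(3,2): Delta=1.0000 Bond=-173.4661
(3,3): Delta=1.0000 Bond=-173.4661
V0=20.4232

Risk-neutral probability p* = (R−d)/(u−d) = (1.18−0.72)/(1.3−0.72) = 0.7931.
Terminal values V(4,·): V(4,0)=-170.8289, V(4,1)=-143.5520, V(4,2)=-94.3019, V(4,3)=-5.3782, V(4,4)=155.1786
Node (3,0) S=47.0292: V=(p*·-143.5520+(1−p*)·-170.8289)/1.18=-126.4369; Δ=(-143.5520−-170.8289)/(61.1380−33.8611)=1.0000; B=V−Δ·S=-173.4661
Node (3,1) S=84.9139: V=(p*·-94.3019+(1−p*)·-143.5520)/1.18=-88.5522; Δ=(-94.3019−-143.5520)/(110.3881−61.1380)=1.0000; B=V−Δ·S=-173.4661
Node (3,2) S=153.3168: V=(p*·-5.3782+(1−p*)·-94.3019)/1.18=-20.1493; Δ=(-5.3782−-94.3019)/(199.3118−110.3881)=1.0000; B=V−Δ·S=-173.4661
Node (3,3) S=276.8220: V=(p*·155.1786+(1−p*)·-5.3782)/1.18=103.3559; Δ=(155.1786−-5.3782)/(359.8686−199.3118)=1.0000; B=V−Δ·S=-173.4661
Node (2,0) S=65.3184: V=(p*·-88.5522+(1−p*)·-126.4369)/1.18=-81.6868; Δ=(-88.5522−-126.4369)/(84.9139−47.0292)=1.0000; B=V−Δ·S=-147.0052
Node (2,1) S=117.9360: V=(p*·-20.1493+(1−p*)·-88.5522)/1.18=-29.0692; Δ=(-20.1493−-88.5522)/(153.3168−84.9139)=1.0000; B=V−Δ·S=-147.0052
Node (2,2) S=212.9400: V=(p*·103.3559+(1−p*)·-20.1493)/1.18=65.9348; Δ=(103.3559−-20.1493)/(276.8220−153.3168)=1.0000; B=V−Δ·S=-147.0052
Node (1,0) S=90.7200: V=(p*·-29.0692+(1−p*)·-81.6868)/1.18=-33.8607; Δ=(-29.0692−-81.6868)/(117.9360−65.3184)=1.0000; B=V−Δ·S=-124.5807
Node (1,1) S=163.8000: V=(p*·65.9348+(1−p*)·-29.0692)/1.18=39.2193; Δ=(65.9348−-29.0692)/(212.9400−117.9360)=1.0000; B=V−Δ·S=-124.5807
Node (0,0) S=126.0000: V=(p*·39.2193+(1−p*)·-33.8607)/1.18=20.4232; Δ=(39.2193−-33.8607)/(163.8000−90.7200)=1.0000; B=V−Δ·S=-105.5768
Root portfolio cost Δ·126+B reproduces V0=20.4232.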